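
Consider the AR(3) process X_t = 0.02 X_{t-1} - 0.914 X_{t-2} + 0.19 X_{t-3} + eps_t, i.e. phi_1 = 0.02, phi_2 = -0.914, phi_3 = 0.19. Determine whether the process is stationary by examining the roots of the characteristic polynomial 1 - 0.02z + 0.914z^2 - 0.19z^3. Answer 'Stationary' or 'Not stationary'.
\text{Stationary}

The AR(p) characteristic polynomial is P(z) = 1 - 0.02z + 0.914z^2 - 0.19z^3.
Stationarity requires all roots to lie outside the unit circle, i.e. |z| > 1 for every root.
Degree 3: look for a simple real root z0 first, then factor out (1 - z/z0) and solve the remaining quadratic.
Testing z0 = 5: P(5) = 1 + (-0.02)(5) + (0.914)(5)^2 + (-0.19)(5)^3
  = 1 + (-0.1) + (22.85) + (-23.75) = 0.  So z_0 = 5 is a root, |z_0| = 5.
Divide out the factor (1 - 0.2 z) = (1 - z/z0) (since 1/z0 = 0.2):
  P(z) = (1 - 0.2 z)(1 + (0.18) z + (0.95) z^2)
  [check: z-coef 0.18 - (0.2) = -0.02; z^2-coef 0.95 - (0.2)(0.18) = 0.914; z^3-coef -(0.2)(0.95) = -0.19.]
Remaining roots from the quadratic factor 1 + (0.18) z + (0.95) z^2:
  Set 1 + (0.18) z + (0.95) z^2 = 0, i.e. a z^2 + b z + c = 0 with a = 0.95, b = 0.18, c = 1.
  Discriminant D = b^2 - 4ac = (0.18)^2 - 4*(0.95)*1 = 0.0324 - (3.8) = -3.7676.
  D < 0, so the roots are the complex-conjugate pair z = (-b +/- i sqrt(-D)) / (2a) = -0.0947 +/- 1.0216i.
  For a conjugate pair |z|^2 = z * conj(z) = (product of roots) = c/a = 1/(0.95) = 1.052632, so |z| = sqrt(1.052632) = 1.026 for both roots.
Moduli of all roots: 5.0000, 1.0260, 1.0260.
All moduli strictly greater than 1? Yes.
Verdict: Stationary.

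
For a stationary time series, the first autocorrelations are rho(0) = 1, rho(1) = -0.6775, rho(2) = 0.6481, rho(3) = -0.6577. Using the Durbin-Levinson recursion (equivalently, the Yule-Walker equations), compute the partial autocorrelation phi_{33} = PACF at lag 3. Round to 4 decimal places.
\phi_{33} = -0.2849

The PACF at lag k is phi_{kk}, the last component of the solution
to the Yule-Walker system G_k phi = r_k where
  (G_k)_{ij} = rho(|i - j|), (r_k)_i = rho(i), i,j = 1..k.
Equivalently, Durbin-Levinson gives phi_{kk} iteratively:
  phi_{11} = rho(1)
  phi_{kk} = [rho(k) - sum_{j=1..k-1} phi_{k-1,j} rho(k-j)]
            / [1 - sum_{j=1..k-1} phi_{k-1,j} rho(j)],
  phi_{k,j} = phi_{k-1,j} - phi_{kk} phi_{k-1,k-j},  j = 1..k-1.
Step k = 1:
  phi_11 = rho(1) = -0.6775.
Step k = 2:
  phi_22 = [rho(2) - phi_11 rho(1)] / [1 - phi_11 rho(1)] = [0.6481 - (-0.6775)(-0.6775)] / [1 - (-0.6775)(-0.6775)]
         = 0.18909375 / 0.54099375 = 0.34953.
  Update: phi_21 = phi_11 - phi_22 phi_11 = -0.6775 - (0.34953)(-0.6775) = -0.440693.
Step k = 3:
  phi_33 = [rho(3) - phi_21 rho(2) - phi_22 rho(1)] / [1 - phi_21 rho(1) - phi_22 rho(2)]
    numerator   = -0.6577 - (-0.440693)(0.6481) - (0.34953)(-0.6775) = -0.13527993
    denominator = 1 - (-0.440693)(-0.6775) - (0.34953)(0.6481) = 0.47489974
  phi_33 = -0.13527993 / 0.47489974 = -0.2849.
Therefore phi_{33} = -0.2849.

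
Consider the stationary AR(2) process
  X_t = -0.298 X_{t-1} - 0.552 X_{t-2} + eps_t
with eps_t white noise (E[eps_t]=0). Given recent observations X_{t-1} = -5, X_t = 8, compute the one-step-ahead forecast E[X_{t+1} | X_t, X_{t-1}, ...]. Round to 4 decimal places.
E[X_{t+1} \mid \mathcal F_t] = 0.3760

For an AR(p) model X_t = c + sum_i phi_i X_{t-i} + eps_t, the
one-step-ahead conditional mean is
  E[X_{t+1} | X_t, ...] = c + sum_i phi_i X_{t+1-i}.
Substitute known values:
  E[X_{t+1} | ...] = (-0.298) * (8) + (-0.552) * (-5)
                   = 0.3760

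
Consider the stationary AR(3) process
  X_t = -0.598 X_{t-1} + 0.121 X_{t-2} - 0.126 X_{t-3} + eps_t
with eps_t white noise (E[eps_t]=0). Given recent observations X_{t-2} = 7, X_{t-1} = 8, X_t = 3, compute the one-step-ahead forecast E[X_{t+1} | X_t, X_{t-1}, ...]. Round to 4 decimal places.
E[X_{t+1} \mid \mathcal F_t] = -1.7080

For an AR(p) model X_t = c + sum_i phi_i X_{t-i} + eps_t, the
one-step-ahead conditional mean is
  E[X_{t+1} | X_t, ...] = c + sum_i phi_i X_{t+1-i}.
Substitute known values:
  E[X_{t+1} | ...] = (-0.598) * (3) + (0.121) * (8) + (-0.126) * (7)
                   = -1.7080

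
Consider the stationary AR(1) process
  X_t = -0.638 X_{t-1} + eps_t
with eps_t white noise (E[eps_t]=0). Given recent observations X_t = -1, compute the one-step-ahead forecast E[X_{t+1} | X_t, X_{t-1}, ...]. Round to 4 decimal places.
E[X_{t+1} \mid \mathcal F_t] = 0.6380

For an AR(p) model X_t = c + sum_i phi_i X_{t-i} + eps_t, the
one-step-ahead conditional mean is
  E[X_{t+1} | X_t, ...] = c + sum_i phi_i X_{t+1-i}.
Substitute known values:
  E[X_{t+1} | ...] = (-0.638) * (-1)
                   = 0.6380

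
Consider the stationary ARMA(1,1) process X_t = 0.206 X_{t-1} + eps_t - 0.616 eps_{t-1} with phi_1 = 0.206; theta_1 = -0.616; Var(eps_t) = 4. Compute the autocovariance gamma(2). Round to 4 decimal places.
\gamma(2) = -0.3080

Multiply the model equation by X_{t-k} and take expectations. With theta_0 = psi_0 = 1 and psi_j the MA(infinity) weights, this gives
  gamma(k) - sum_i phi_i gamma(k-i) = c_k,
  c_k = sigma^2 * sum_{j=k..q} theta_j psi_{j-k}   (c_k = 0 for k > q),
using gamma(-m) = gamma(m).
psi-weights needed (psi_j = theta_j + sum_i phi_i psi_{j-i}):
  psi_1 = theta_1 + phi_1 = -0.616 + (0.206) = -0.41
Right-hand sides:
  c_0 = sigma^2 (1 + theta_1 psi_1) = 4 * (1 + (-0.616)(-0.41)) = 4 * 1.25256 = 5.01024
  c_1 = sigma^2 theta_1 = 4 * (-0.616) = -2.464
  c_2 = 0
Equations for k = 0 and k = 1 (AR order 1):
  gamma(0) = phi_1 gamma(1) + c_0
  gamma(1) = phi_1 gamma(0) + c_1
Substituting the second into the first: gamma(0) (1 - phi_1^2) = c_0 + phi_1 c_1, so
  gamma(0) = (c_0 + phi_1 c_1) / (1 - phi_1^2) = (5.01024 + (0.206)(-2.464)) / (1 - (0.206)^2) = 4.502656 / 0.957564 = 4.702198.
  gamma(1) = phi_1 gamma(0) + c_1 = (0.206)(4.702198) + (-2.464) = -1.495347.
For k = 2 (> q): gamma(2) = phi_1 gamma(1) = (0.206)(-1.495347) = -0.308042.
Therefore gamma(2) = -0.3080 (to 4 decimal places).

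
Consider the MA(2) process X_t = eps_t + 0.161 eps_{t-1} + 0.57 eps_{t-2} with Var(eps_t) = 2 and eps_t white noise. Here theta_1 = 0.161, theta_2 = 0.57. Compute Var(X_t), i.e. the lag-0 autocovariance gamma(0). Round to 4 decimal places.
\gamma(0) = 2.7016

For an MA(q) process X_t = eps_t + sum_i theta_i eps_{t-i} with
Var(eps_t) = sigma^2, the variance is
  gamma(0) = sigma^2 * (1 + sum_i theta_i^2).
  sum_i theta_i^2 = (0.161)^2 + (0.57)^2 = 0.025921 + 0.3249 = 0.350821.
  gamma(0) = 2 * (1 + 0.350821) = 2 * 1.350821 = 2.701642, which rounds to 2.7016.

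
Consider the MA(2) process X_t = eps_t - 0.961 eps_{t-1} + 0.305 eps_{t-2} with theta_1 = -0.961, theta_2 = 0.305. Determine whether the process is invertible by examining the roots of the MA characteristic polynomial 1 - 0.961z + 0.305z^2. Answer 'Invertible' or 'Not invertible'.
\text{Invertible}

The MA(q) characteristic polynomial is P(z) = 1 - 0.961z + 0.305z^2.
Invertibility requires all roots to lie outside the unit circle, i.e. |z| > 1 for every root.
Set 1 + (-0.961) z + (0.305) z^2 = 0, i.e. a z^2 + b z + c = 0 with a = 0.305, b = -0.961, c = 1.
Discriminant D = b^2 - 4ac = (-0.961)^2 - 4*(0.305)*1 = 0.923521 - (1.22) = -0.296479.
D < 0, so the roots are the complex-conjugate pair z = (-b +/- i sqrt(-D)) / (2a) = 1.5754 +/- 0.8926i.
For a conjugate pair |z|^2 = z * conj(z) = (product of roots) = c/a = 1/(0.305) = 3.278689, so |z| = sqrt(3.278689) = 1.8107 for both roots.
Moduli of all roots: 1.8107, 1.8107.
All moduli strictly greater than 1? Yes.
Verdict: Invertible.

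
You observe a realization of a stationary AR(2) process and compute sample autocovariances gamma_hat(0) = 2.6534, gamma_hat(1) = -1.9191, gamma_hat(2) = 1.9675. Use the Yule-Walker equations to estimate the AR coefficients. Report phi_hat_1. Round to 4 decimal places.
\hat\phi_{1} = -0.3920

The Yule-Walker equations for an AR(p) process read, in matrix form,
  Gamma_p phi = r_p,   with   (Gamma_p)_{ij} = gamma(|i - j|),
                       (r_p)_i = gamma(i),   i,j = 1..p.
Substitute the sample gammas (Toeplitz matrix and right-hand side of size 2):
  Gamma_p = [[2.6534, -1.9191], [-1.9191, 2.6534]]
  r_p     = [-1.9191, 1.9675]
Written out:
  2.6534 phi_1 - 1.9191 phi_2 = -1.9191
  -1.9191 phi_1 + 2.6534 phi_2 = 1.9675
Solve by Cramer's rule:
  det = gamma(0)^2 - gamma(1)^2 = (2.6534)^2 - (-1.9191)^2 = 7.04053156 - 3.68294481 = 3.35758675
  phi_hat_1 = [gamma(1) gamma(0) - gamma(1) gamma(2)] / det = [(-1.9191)(2.6534) - (-1.9191)(1.9675)] / 3.35758675 = -1.31631069 / 3.35758675 = -0.392
  phi_hat_2 = [gamma(0) gamma(2) - gamma(1)^2] / det = [(2.6534)(1.9675) - (-1.9191)^2] / 3.35758675 = 1.53761969 / 3.35758675 = 0.458
So phi_hat = [-0.3920, 0.4580].
Therefore phi_hat_1 = -0.3920.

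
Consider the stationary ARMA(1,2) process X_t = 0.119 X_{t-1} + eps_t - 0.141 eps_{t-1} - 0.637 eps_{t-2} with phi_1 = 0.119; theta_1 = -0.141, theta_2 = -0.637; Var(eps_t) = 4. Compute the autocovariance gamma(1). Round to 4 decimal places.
\gamma(1) = 0.1658

Multiply the model equation by X_{t-k} and take expectations. With theta_0 = psi_0 = 1 and psi_j the MA(infinity) weights, this gives
  gamma(k) - sum_i phi_i gamma(k-i) = c_k,
  c_k = sigma^2 * sum_{j=k..q} theta_j psi_{j-k}   (c_k = 0 for k > q),
using gamma(-m) = gamma(m).
psi-weights needed (psi_j = theta_j + sum_i phi_i psi_{j-i}):
  psi_1 = theta_1 + phi_1 = -0.141 + (0.119) = -0.022
  psi_2 = theta_2 + phi_1 psi_1 = -0.637 + (0.119)(-0.022) = -0.639618
Right-hand sides:
  c_0 = sigma^2 (1 + theta_1 psi_1 + theta_2 psi_2) = 4 * (1 + (-0.141)(-0.022) + (-0.637)(-0.639618)) = 4 * 1.410539 = 5.642155
  c_1 = sigma^2 (theta_1 + theta_2 psi_1) = 4 * (-0.141 + (-0.637)(-0.022)) = -0.507944
  c_2 = sigma^2 theta_2 = 4 * (-0.637) = -2.548
Equations for k = 0 and k = 1 (AR order 1):
  gamma(0) = phi_1 gamma(1) + c_0
  gamma(1) = phi_1 gamma(0) + c_1
Substituting the second into the first: gamma(0) (1 - phi_1^2) = c_0 + phi_1 c_1, so
  gamma(0) = (c_0 + phi_1 c_1) / (1 - phi_1^2) = (5.642155 + (0.119)(-0.507944)) / (1 - (0.119)^2) = 5.581709 / 0.985839 = 5.661887.
  gamma(1) = phi_1 gamma(0) + c_1 = (0.119)(5.661887) + (-0.507944) = 0.165821.
Therefore gamma(1) = 0.1658 (to 4 decimal places).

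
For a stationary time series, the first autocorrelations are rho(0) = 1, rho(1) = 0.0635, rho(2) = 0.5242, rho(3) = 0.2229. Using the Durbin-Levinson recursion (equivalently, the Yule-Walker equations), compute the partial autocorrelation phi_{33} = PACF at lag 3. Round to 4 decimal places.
\phi_{33} = 0.2400

The PACF at lag k is phi_{kk}, the last component of the solution
to the Yule-Walker system G_k phi = r_k where
  (G_k)_{ij} = rho(|i - j|), (r_k)_i = rho(i), i,j = 1..k.
Equivalently, Durbin-Levinson gives phi_{kk} iteratively:
  phi_{11} = rho(1)
  phi_{kk} = [rho(k) - sum_{j=1..k-1} phi_{k-1,j} rho(k-j)]
            / [1 - sum_{j=1..k-1} phi_{k-1,j} rho(j)],
  phi_{k,j} = phi_{k-1,j} - phi_{kk} phi_{k-1,k-j},  j = 1..k-1.
Step k = 1:
  phi_11 = rho(1) = 0.0635.
Step k = 2:
  phi_22 = [rho(2) - phi_11 rho(1)] / [1 - phi_11 rho(1)] = [0.5242 - (0.0635)(0.0635)] / [1 - (0.0635)(0.0635)]
         = 0.52016775 / 0.99596775 = 0.522274.
  Update: phi_21 = phi_11 - phi_22 phi_11 = 0.0635 - (0.522274)(0.0635) = 0.030336.
Step k = 3:
  phi_33 = [rho(3) - phi_21 rho(2) - phi_22 rho(1)] / [1 - phi_21 rho(1) - phi_22 rho(2)]
    numerator   = 0.2229 - (0.030336)(0.5242) - (0.522274)(0.0635) = 0.17383369
    denominator = 1 - (0.030336)(0.0635) - (0.522274)(0.5242) = 0.72429782
  phi_33 = 0.17383369 / 0.72429782 = 0.24.
Therefore phi_{33} = 0.2400.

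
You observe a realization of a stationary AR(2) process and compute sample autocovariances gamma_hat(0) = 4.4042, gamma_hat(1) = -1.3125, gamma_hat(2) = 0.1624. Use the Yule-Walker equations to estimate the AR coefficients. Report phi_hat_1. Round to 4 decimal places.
\hat\phi_{1} = -0.3150

The Yule-Walker equations for an AR(p) process read, in matrix form,
  Gamma_p phi = r_p,   with   (Gamma_p)_{ij} = gamma(|i - j|),
                       (r_p)_i = gamma(i),   i,j = 1..p.
Substitute the sample gammas (Toeplitz matrix and right-hand side of size 2):
  Gamma_p = [[4.4042, -1.3125], [-1.3125, 4.4042]]
  r_p     = [-1.3125, 0.1624]
Written out:
  4.4042 phi_1 - 1.3125 phi_2 = -1.3125
  -1.3125 phi_1 + 4.4042 phi_2 = 0.1624
Solve by Cramer's rule:
  det = gamma(0)^2 - gamma(1)^2 = (4.4042)^2 - (-1.3125)^2 = 19.39697764 - 1.72265625 = 17.67432139
  phi_hat_1 = [gamma(1) gamma(0) - gamma(1) gamma(2)] / det = [(-1.3125)(4.4042) - (-1.3125)(0.1624)] / 17.67432139 = -5.5673625 / 17.67432139 = -0.315
  phi_hat_2 = [gamma(0) gamma(2) - gamma(1)^2] / det = [(4.4042)(0.1624) - (-1.3125)^2] / 17.67432139 = -1.00741417 / 17.67432139 = -0.057
So phi_hat = [-0.3150, -0.0570].
Therefore phi_hat_1 = -0.3150.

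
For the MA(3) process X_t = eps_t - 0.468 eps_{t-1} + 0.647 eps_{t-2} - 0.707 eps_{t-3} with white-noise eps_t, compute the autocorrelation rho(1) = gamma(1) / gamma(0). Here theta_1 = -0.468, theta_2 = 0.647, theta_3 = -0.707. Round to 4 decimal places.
\rho(1) = -0.5746

For an MA(q) process with theta_0 = 1, the autocovariance is
  gamma(k) = sigma^2 * sum_{i=0..q-k} theta_i * theta_{i+k},
and rho(k) = gamma(k) / gamma(0). Sigma^2 cancels.
  numerator   = (1)*(-0.468) + (-0.468)*(0.647) + (0.647)*(-0.707) = -1.228225.
  denominator = (1)^2 + (-0.468)^2 + (0.647)^2 + (-0.707)^2 = 2.137482.
  rho(1) = -1.228225 / 2.137482 = -0.5746.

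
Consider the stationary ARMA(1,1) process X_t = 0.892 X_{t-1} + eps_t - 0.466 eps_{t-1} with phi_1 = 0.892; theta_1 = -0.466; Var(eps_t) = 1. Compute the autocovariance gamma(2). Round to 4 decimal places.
\gamma(2) = 1.0866

Multiply the model equation by X_{t-k} and take expectations. With theta_0 = psi_0 = 1 and psi_j the MA(infinity) weights, this gives
  gamma(k) - sum_i phi_i gamma(k-i) = c_k,
  c_k = sigma^2 * sum_{j=k..q} theta_j psi_{j-k}   (c_k = 0 for k > q),
using gamma(-m) = gamma(m).
psi-weights needed (psi_j = theta_j + sum_i phi_i psi_{j-i}):
  psi_1 = theta_1 + phi_1 = -0.466 + (0.892) = 0.426
Right-hand sides:
  c_0 = sigma^2 (1 + theta_1 psi_1) = 1 * (1 + (-0.466)(0.426)) = 1 * 0.801484 = 0.801484
  c_1 = sigma^2 theta_1 = 1 * (-0.466) = -0.466
  c_2 = 0
Equations for k = 0 and k = 1 (AR order 1):
  gamma(0) = phi_1 gamma(1) + c_0
  gamma(1) = phi_1 gamma(0) + c_1
Substituting the second into the first: gamma(0) (1 - phi_1^2) = c_0 + phi_1 c_1, so
  gamma(0) = (c_0 + phi_1 c_1) / (1 - phi_1^2) = (0.801484 + (0.892)(-0.466)) / (1 - (0.892)^2) = 0.385812 / 0.204336 = 1.888125.
  gamma(1) = phi_1 gamma(0) + c_1 = (0.892)(1.888125) + (-0.466) = 1.218208.
For k = 2 (> q): gamma(2) = phi_1 gamma(1) = (0.892)(1.218208) = 1.086641.
Therefore gamma(2) = 1.0866 (to 4 decimal places).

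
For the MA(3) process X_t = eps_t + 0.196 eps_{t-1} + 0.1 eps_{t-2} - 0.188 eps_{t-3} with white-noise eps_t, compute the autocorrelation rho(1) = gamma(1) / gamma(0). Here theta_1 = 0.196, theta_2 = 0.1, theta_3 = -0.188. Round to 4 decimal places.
\rho(1) = 0.1816

For an MA(q) process with theta_0 = 1, the autocovariance is
  gamma(k) = sigma^2 * sum_{i=0..q-k} theta_i * theta_{i+k},
and rho(k) = gamma(k) / gamma(0). Sigma^2 cancels.
  numerator   = (1)*(0.196) + (0.196)*(0.1) + (0.1)*(-0.188) = 0.1968.
  denominator = (1)^2 + (0.196)^2 + (0.1)^2 + (-0.188)^2 = 1.08376.
  rho(1) = 0.1968 / 1.08376 = 0.1816.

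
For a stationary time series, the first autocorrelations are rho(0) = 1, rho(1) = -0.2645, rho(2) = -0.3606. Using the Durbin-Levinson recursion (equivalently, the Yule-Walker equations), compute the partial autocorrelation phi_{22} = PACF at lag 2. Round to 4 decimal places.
\phi_{22} = -0.4629

The PACF at lag k is phi_{kk}, the last component of the solution
to the Yule-Walker system G_k phi = r_k where
  (G_k)_{ij} = rho(|i - j|), (r_k)_i = rho(i), i,j = 1..k.
Equivalently, Durbin-Levinson gives phi_{kk} iteratively:
  phi_{11} = rho(1)
  phi_{kk} = [rho(k) - sum_{j=1..k-1} phi_{k-1,j} rho(k-j)]
            / [1 - sum_{j=1..k-1} phi_{k-1,j} rho(j)],
  phi_{k,j} = phi_{k-1,j} - phi_{kk} phi_{k-1,k-j},  j = 1..k-1.
Step k = 1:
  phi_11 = rho(1) = -0.2645.
Step k = 2:
  phi_22 = [rho(2) - phi_11 rho(1)] / [1 - phi_11 rho(1)] = [-0.3606 - (-0.2645)(-0.2645)] / [1 - (-0.2645)(-0.2645)]
         = -0.43056025 / 0.93003975 = -0.4629.
Therefore phi_{22} = -0.4629.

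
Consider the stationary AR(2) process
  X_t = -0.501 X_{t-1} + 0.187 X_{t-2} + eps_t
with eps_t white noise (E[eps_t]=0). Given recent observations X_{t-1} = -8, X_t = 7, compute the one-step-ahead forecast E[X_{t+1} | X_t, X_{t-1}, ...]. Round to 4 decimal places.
E[X_{t+1} \mid \mathcal F_t] = -5.0030

For an AR(p) model X_t = c + sum_i phi_i X_{t-i} + eps_t, the
one-step-ahead conditional mean is
  E[X_{t+1} | X_t, ...] = c + sum_i phi_i X_{t+1-i}.
Substitute known values:
  E[X_{t+1} | ...] = (-0.501) * (7) + (0.187) * (-8)
                   = -5.0030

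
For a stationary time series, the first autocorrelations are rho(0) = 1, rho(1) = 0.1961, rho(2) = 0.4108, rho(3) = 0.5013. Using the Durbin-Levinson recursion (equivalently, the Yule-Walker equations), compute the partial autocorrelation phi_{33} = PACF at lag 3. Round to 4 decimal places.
\phi_{33} = 0.4600

The PACF at lag k is phi_{kk}, the last component of the solution
to the Yule-Walker system G_k phi = r_k where
  (G_k)_{ij} = rho(|i - j|), (r_k)_i = rho(i), i,j = 1..k.
Equivalently, Durbin-Levinson gives phi_{kk} iteratively:
  phi_{11} = rho(1)
  phi_{kk} = [rho(k) - sum_{j=1..k-1} phi_{k-1,j} rho(k-j)]
            / [1 - sum_{j=1..k-1} phi_{k-1,j} rho(j)],
  phi_{k,j} = phi_{k-1,j} - phi_{kk} phi_{k-1,k-j},  j = 1..k-1.
Step k = 1:
  phi_11 = rho(1) = 0.1961.
Step k = 2:
  phi_22 = [rho(2) - phi_11 rho(1)] / [1 - phi_11 rho(1)] = [0.4108 - (0.1961)(0.1961)] / [1 - (0.1961)(0.1961)]
         = 0.37234479 / 0.96154479 = 0.387236.
  Update: phi_21 = phi_11 - phi_22 phi_11 = 0.1961 - (0.387236)(0.1961) = 0.120163.
Step k = 3:
  phi_33 = [rho(3) - phi_21 rho(2) - phi_22 rho(1)] / [1 - phi_21 rho(1) - phi_22 rho(2)]
    numerator   = 0.5013 - (0.120163)(0.4108) - (0.387236)(0.1961) = 0.37600005
    denominator = 1 - (0.120163)(0.1961) - (0.387236)(0.4108) = 0.81735947
  phi_33 = 0.37600005 / 0.81735947 = 0.46.
Therefore phi_{33} = 0.4600.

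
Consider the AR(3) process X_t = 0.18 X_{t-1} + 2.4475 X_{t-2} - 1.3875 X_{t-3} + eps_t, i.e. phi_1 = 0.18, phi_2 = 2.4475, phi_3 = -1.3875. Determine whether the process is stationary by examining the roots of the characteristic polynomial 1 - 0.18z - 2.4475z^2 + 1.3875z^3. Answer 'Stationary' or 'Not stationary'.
\text{Not stationary}

The AR(p) characteristic polynomial is P(z) = 1 - 0.18z - 2.4475z^2 + 1.3875z^3.
Stationarity requires all roots to lie outside the unit circle, i.e. |z| > 1 for every root.
Degree 3: look for a simple real root z0 first, then factor out (1 - z/z0) and solve the remaining quadratic.
Testing z0 = 0.8: P(0.8) = 1 + (-0.18)(0.8) + (-2.4475)(0.8)^2 + (1.3875)(0.8)^3
  = 1 + (-0.144) + (-1.5664) + (0.7104) = 0.  So z_0 = 0.8 is a root, |z_0| = 0.8.
Divide out the factor (1 - 1.25 z) = (1 - z/z0) (since 1/z0 = 1.25):
  P(z) = (1 - 1.25 z)(1 + (1.07) z + (-1.11) z^2)
  [check: z-coef 1.07 - (1.25) = -0.18; z^2-coef -1.11 - (1.25)(1.07) = -2.4475; z^3-coef -(1.25)(-1.11) = 1.3875.]
Remaining roots from the quadratic factor 1 + (1.07) z + (-1.11) z^2:
  Set 1 + (1.07) z + (-1.11) z^2 = 0, i.e. a z^2 + b z + c = 0 with a = -1.11, b = 1.07, c = 1.
  Discriminant D = b^2 - 4ac = (1.07)^2 - 4*(-1.11)*1 = 1.1449 - (-4.44) = 5.5849.
  D >= 0, so the roots are real: z = (-b +/- sqrt(D)) / (2a) = (-1.07 +/- 2.363239) / (-2.22).
    z_1 = (-1.07 + 2.363239) / (-2.22) = -0.5825,   |z_1| = 0.5825.
    z_2 = (-1.07 - 2.363239) / (-2.22) = 1.5465,   |z_2| = 1.5465.
Moduli of all roots: 0.8000, 0.5825, 1.5465.
All moduli strictly greater than 1? No.
Verdict: Not stationary.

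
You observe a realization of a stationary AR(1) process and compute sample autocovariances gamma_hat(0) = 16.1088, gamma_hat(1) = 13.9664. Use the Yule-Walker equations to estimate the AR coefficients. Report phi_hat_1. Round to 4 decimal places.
\hat\phi_{1} = 0.8670

The Yule-Walker equations for an AR(p) process read, in matrix form,
  Gamma_p phi = r_p,   with   (Gamma_p)_{ij} = gamma(|i - j|),
                       (r_p)_i = gamma(i),   i,j = 1..p.
Substitute the sample gammas (Toeplitz matrix and right-hand side of size 1):
  Gamma_p = [[16.1088]]
  r_p     = [13.9664]
With p = 1 this is the single equation gamma(0) phi_1 = gamma(1):
  phi_hat_1 = gamma(1) / gamma(0) = 13.9664 / 16.1088 = 0.8670.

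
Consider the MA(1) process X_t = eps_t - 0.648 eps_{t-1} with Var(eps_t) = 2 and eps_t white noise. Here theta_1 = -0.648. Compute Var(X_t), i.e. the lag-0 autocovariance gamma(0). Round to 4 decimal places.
\gamma(0) = 2.8398

For an MA(q) process X_t = eps_t + sum_i theta_i eps_{t-i} with
Var(eps_t) = sigma^2, the variance is
  gamma(0) = sigma^2 * (1 + sum_i theta_i^2).
  sum_i theta_i^2 = (-0.648)^2 = 0.419904.
  gamma(0) = 2 * (1 + 0.419904) = 2 * 1.419904 = 2.839808, which rounds to 2.8398.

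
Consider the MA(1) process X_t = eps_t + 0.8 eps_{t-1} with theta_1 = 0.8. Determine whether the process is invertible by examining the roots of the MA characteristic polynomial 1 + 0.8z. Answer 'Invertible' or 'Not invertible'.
\text{Invertible}

The MA(q) characteristic polynomial is P(z) = 1 + 0.8z.
Invertibility requires all roots to lie outside the unit circle, i.e. |z| > 1 for every root.
This is linear in z: 1 + (0.8) z = 0  =>  z = -1/(0.8) = -1.25,  |z| = 1.25.
Moduli of all roots: 1.2500.
All moduli strictly greater than 1? Yes.
Verdict: Invertible.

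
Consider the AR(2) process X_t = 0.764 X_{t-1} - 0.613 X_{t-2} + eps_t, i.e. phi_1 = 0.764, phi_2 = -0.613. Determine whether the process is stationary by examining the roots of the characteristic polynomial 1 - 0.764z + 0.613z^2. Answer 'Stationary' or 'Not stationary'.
\text{Stationary}

The AR(p) characteristic polynomial is P(z) = 1 - 0.764z + 0.613z^2.
Stationarity requires all roots to lie outside the unit circle, i.e. |z| > 1 for every root.
Set 1 + (-0.764) z + (0.613) z^2 = 0, i.e. a z^2 + b z + c = 0 with a = 0.613, b = -0.764, c = 1.
Discriminant D = b^2 - 4ac = (-0.764)^2 - 4*(0.613)*1 = 0.583696 - (2.452) = -1.868304.
D < 0, so the roots are the complex-conjugate pair z = (-b +/- i sqrt(-D)) / (2a) = 0.6232 +/- 1.1149i.
For a conjugate pair |z|^2 = z * conj(z) = (product of roots) = c/a = 1/(0.613) = 1.631321, so |z| = sqrt(1.631321) = 1.2772 for both roots.
Moduli of all roots: 1.2772, 1.2772.
All moduli strictly greater than 1? Yes.
Verdict: Stationary.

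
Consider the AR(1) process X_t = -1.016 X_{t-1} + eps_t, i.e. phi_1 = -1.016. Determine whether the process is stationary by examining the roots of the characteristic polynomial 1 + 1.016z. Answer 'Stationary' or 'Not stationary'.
\text{Not stationary}

The AR(p) characteristic polynomial is P(z) = 1 + 1.016z.
Stationarity requires all roots to lie outside the unit circle, i.e. |z| > 1 for every root.
This is linear in z: 1 + (1.016) z = 0  =>  z = -1/(1.016) = -0.984252,  |z| = 0.984252.
Moduli of all roots: 0.9843.
All moduli strictly greater than 1? No.
Verdict: Not stationary.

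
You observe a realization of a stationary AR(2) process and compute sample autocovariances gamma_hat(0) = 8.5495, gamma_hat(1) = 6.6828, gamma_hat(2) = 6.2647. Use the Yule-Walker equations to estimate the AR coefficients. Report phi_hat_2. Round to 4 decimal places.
\hat\phi_{2} = 0.3130

The Yule-Walker equations for an AR(p) process read, in matrix form,
  Gamma_p phi = r_p,   with   (Gamma_p)_{ij} = gamma(|i - j|),
                       (r_p)_i = gamma(i),   i,j = 1..p.
Substitute the sample gammas (Toeplitz matrix and right-hand side of size 2):
  Gamma_p = [[8.5495, 6.6828], [6.6828, 8.5495]]
  r_p     = [6.6828, 6.2647]
Written out:
  8.5495 phi_1 + 6.6828 phi_2 = 6.6828
  6.6828 phi_1 + 8.5495 phi_2 = 6.2647
Solve by Cramer's rule:
  det = gamma(0)^2 - gamma(1)^2 = (8.5495)^2 - (6.6828)^2 = 73.09395025 - 44.65981584 = 28.43413441
  phi_hat_1 = [gamma(1) gamma(0) - gamma(1) gamma(2)] / det = [(6.6828)(8.5495) - (6.6828)(6.2647)] / 28.43413441 = 15.26886144 / 28.43413441 = 0.537
  phi_hat_2 = [gamma(0) gamma(2) - gamma(1)^2] / det = [(8.5495)(6.2647) - (6.6828)^2] / 28.43413441 = 8.90023681 / 28.43413441 = 0.313
So phi_hat = [0.5370, 0.3130].
Therefore phi_hat_2 = 0.3130.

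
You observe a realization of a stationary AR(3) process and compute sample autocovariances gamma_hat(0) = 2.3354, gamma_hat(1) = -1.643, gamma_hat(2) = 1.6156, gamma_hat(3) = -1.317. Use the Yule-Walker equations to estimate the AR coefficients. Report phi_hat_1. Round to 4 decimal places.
\hat\phi_{1} = -0.4359

The Yule-Walker equations for an AR(p) process read, in matrix form,
  Gamma_p phi = r_p,   with   (Gamma_p)_{ij} = gamma(|i - j|),
                       (r_p)_i = gamma(i),   i,j = 1..p.
Substitute the sample gammas (Toeplitz matrix and right-hand side of size 3):
  Gamma_p = [[2.3354, -1.643, 1.6156], [-1.643, 2.3354, -1.643], [1.6156, -1.643, 2.3354]]
  r_p     = [-1.643, 1.6156, -1.317]
Written out (R1..R3):
  (R1) 2.3354 phi_1 - 1.643 phi_2 + 1.6156 phi_3 = -1.643
  (R2) -1.643 phi_1 + 2.3354 phi_2 - 1.643 phi_3 = 1.6156
  (R3) 1.6156 phi_1 - 1.643 phi_2 + 2.3354 phi_3 = -1.317
Gaussian elimination:
  R2 <- R2 - (-1.643/2.3354) R1 = R2 - (-0.70352) R1:  1.179517 phi_2 - 0.506394 phi_3 = 0.459717
  R3 <- R3 - (1.6156/2.3354) R1 = R3 - (0.691787) R1:  -0.506394 phi_2 + 1.217748 phi_3 = -0.180394
  R3 <- R3 - (-0.506394/1.179517) R2 = R3 - (-0.429323) R2:  1.000342 phi_3 = 0.016973
Back-substitution:
  phi_hat_3 = 0.016973 / 1.000342 = 0.016968
  phi_hat_2 = (0.459717 - (-0.506394)(0.016968)) / 1.179517 = 0.397035
  phi_hat_1 = (-1.643 - (-1.643)(0.397035) - (1.6156)(0.016968)) / 2.3354 = -0.435936
So phi_hat = [-0.4359, 0.3970, 0.0170].
Therefore phi_hat_1 = -0.4359.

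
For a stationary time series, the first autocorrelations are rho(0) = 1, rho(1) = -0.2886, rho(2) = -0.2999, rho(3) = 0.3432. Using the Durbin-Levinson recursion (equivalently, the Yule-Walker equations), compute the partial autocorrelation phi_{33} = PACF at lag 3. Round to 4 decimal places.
\phi_{33} = 0.1320

The PACF at lag k is phi_{kk}, the last component of the solution
to the Yule-Walker system G_k phi = r_k where
  (G_k)_{ij} = rho(|i - j|), (r_k)_i = rho(i), i,j = 1..k.
Equivalently, Durbin-Levinson gives phi_{kk} iteratively:
  phi_{11} = rho(1)
  phi_{kk} = [rho(k) - sum_{j=1..k-1} phi_{k-1,j} rho(k-j)]
            / [1 - sum_{j=1..k-1} phi_{k-1,j} rho(j)],
  phi_{k,j} = phi_{k-1,j} - phi_{kk} phi_{k-1,k-j},  j = 1..k-1.
Step k = 1:
  phi_11 = rho(1) = -0.2886.
Step k = 2:
  phi_22 = [rho(2) - phi_11 rho(1)] / [1 - phi_11 rho(1)] = [-0.2999 - (-0.2886)(-0.2886)] / [1 - (-0.2886)(-0.2886)]
         = -0.38318996 / 0.91671004 = -0.418006.
  Update: phi_21 = phi_11 - phi_22 phi_11 = -0.2886 - (-0.418006)(-0.2886) = -0.409236.
Step k = 3:
  phi_33 = [rho(3) - phi_21 rho(2) - phi_22 rho(1)] / [1 - phi_21 rho(1) - phi_22 rho(2)]
    numerator   = 0.3432 - (-0.409236)(-0.2999) - (-0.418006)(-0.2886) = 0.09983357
    denominator = 1 - (-0.409236)(-0.2886) - (-0.418006)(-0.2999) = 0.75653448
  phi_33 = 0.09983357 / 0.75653448 = 0.132.
Therefore phi_{33} = 0.1320.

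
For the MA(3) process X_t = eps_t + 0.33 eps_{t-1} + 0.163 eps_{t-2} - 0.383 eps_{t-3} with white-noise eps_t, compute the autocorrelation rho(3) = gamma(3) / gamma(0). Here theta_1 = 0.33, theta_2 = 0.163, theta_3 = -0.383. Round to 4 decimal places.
\rho(3) = -0.2987

For an MA(q) process with theta_0 = 1, the autocovariance is
  gamma(k) = sigma^2 * sum_{i=0..q-k} theta_i * theta_{i+k},
and rho(k) = gamma(k) / gamma(0). Sigma^2 cancels.
  numerator   = (1)*(-0.383) = -0.383.
  denominator = (1)^2 + (0.33)^2 + (0.163)^2 + (-0.383)^2 = 1.282158.
  rho(3) = -0.383 / 1.282158 = -0.2987.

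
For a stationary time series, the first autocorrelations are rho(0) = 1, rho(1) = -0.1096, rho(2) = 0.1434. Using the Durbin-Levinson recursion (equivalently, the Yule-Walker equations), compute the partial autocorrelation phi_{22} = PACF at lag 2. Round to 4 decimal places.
\phi_{22} = 0.1330

The PACF at lag k is phi_{kk}, the last component of the solution
to the Yule-Walker system G_k phi = r_k where
  (G_k)_{ij} = rho(|i - j|), (r_k)_i = rho(i), i,j = 1..k.
Equivalently, Durbin-Levinson gives phi_{kk} iteratively:
  phi_{11} = rho(1)
  phi_{kk} = [rho(k) - sum_{j=1..k-1} phi_{k-1,j} rho(k-j)]
            / [1 - sum_{j=1..k-1} phi_{k-1,j} rho(j)],
  phi_{k,j} = phi_{k-1,j} - phi_{kk} phi_{k-1,k-j},  j = 1..k-1.
Step k = 1:
  phi_11 = rho(1) = -0.1096.
Step k = 2:
  phi_22 = [rho(2) - phi_11 rho(1)] / [1 - phi_11 rho(1)] = [0.1434 - (-0.1096)(-0.1096)] / [1 - (-0.1096)(-0.1096)]
         = 0.13138784 / 0.98798784 = 0.133.
Therefore phi_{22} = 0.1330.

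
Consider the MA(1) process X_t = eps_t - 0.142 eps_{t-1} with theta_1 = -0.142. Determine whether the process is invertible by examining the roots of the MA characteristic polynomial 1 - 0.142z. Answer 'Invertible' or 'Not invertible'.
\text{Invertible}

The MA(q) characteristic polynomial is P(z) = 1 - 0.142z.
Invertibility requires all roots to lie outside the unit circle, i.e. |z| > 1 for every root.
This is linear in z: 1 + (-0.142) z = 0  =>  z = -1/(-0.142) = 7.042254,  |z| = 7.042254.
Moduli of all roots: 7.0423.
All moduli strictly greater than 1? Yes.
Verdict: Invertible.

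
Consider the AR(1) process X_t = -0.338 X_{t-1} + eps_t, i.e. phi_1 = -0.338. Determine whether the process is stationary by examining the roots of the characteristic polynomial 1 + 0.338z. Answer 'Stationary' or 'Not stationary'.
\text{Stationary}

The AR(p) characteristic polynomial is P(z) = 1 + 0.338z.
Stationarity requires all roots to lie outside the unit circle, i.e. |z| > 1 for every root.
This is linear in z: 1 + (0.338) z = 0  =>  z = -1/(0.338) = -2.95858,  |z| = 2.95858.
Moduli of all roots: 2.9586.
All moduli strictly greater than 1? Yes.
Verdict: Stationary.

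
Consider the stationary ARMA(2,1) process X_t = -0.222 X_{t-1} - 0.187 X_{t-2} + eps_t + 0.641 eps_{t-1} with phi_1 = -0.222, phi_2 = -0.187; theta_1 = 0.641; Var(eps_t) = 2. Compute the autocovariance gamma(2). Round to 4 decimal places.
\gamma(2) = -0.6057

Multiply the model equation by X_{t-k} and take expectations. With theta_0 = psi_0 = 1 and psi_j the MA(infinity) weights, this gives
  gamma(k) - sum_i phi_i gamma(k-i) = c_k,
  c_k = sigma^2 * sum_{j=k..q} theta_j psi_{j-k}   (c_k = 0 for k > q),
using gamma(-m) = gamma(m).
psi-weights needed (psi_j = theta_j + sum_i phi_i psi_{j-i}):
  psi_1 = theta_1 + phi_1 = 0.641 + (-0.222) = 0.419
Right-hand sides:
  c_0 = sigma^2 (1 + theta_1 psi_1) = 2 * (1 + (0.641)(0.419)) = 2 * 1.268579 = 2.537158
  c_1 = sigma^2 theta_1 = 2 * (0.641) = 1.282
  c_2 = 0
Equations for k = 0, 1, 2 (AR order 2, c_2 = 0):
  (E0) gamma(0) = phi_1 gamma(1) + phi_2 gamma(2) + c_0
  (E1) gamma(1) = phi_1 gamma(0) + phi_2 gamma(1) + c_1
  (E2) gamma(2) = phi_1 gamma(1) + phi_2 gamma(0)
From (E1): gamma(1) = A gamma(0) + B with
  A = phi_1 / (1 - phi_2) = -0.222 / 1.187 = -0.187026,   B = c_1 / (1 - phi_2) = 1.282 / 1.187 = 1.080034.
Insert (E2) into (E0): gamma(0) (1 - phi_2^2) = phi_1 (1 + phi_2) gamma(1) + c_0.
  phi_1 (1 + phi_2) = (-0.222)(0.813) = -0.180486,   1 - phi_2^2 = 0.965031.
Replace gamma(1) by A gamma(0) + B and collect gamma(0):
  gamma(0) [0.965031 - (-0.180486)(-0.187026)] = (-0.180486)(1.080034) + 2.537158
  gamma(0) * 0.931275 = 2.342227
  gamma(0) = 2.342227 / 0.931275 = 2.515075.
  gamma(1) = A gamma(0) + B = (-0.187026)(2.515075) + (1.080034) = 0.609649.
  gamma(2) = phi_1 gamma(1) + phi_2 gamma(0) = (-0.222)(0.609649) + (-0.187)(2.515075) = -0.605661.
Therefore gamma(2) = -0.6057 (to 4 decimal places).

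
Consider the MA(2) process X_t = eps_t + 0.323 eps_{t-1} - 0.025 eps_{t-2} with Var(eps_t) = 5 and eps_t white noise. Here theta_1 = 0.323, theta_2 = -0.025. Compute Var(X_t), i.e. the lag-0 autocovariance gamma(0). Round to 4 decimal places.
\gamma(0) = 5.5248

For an MA(q) process X_t = eps_t + sum_i theta_i eps_{t-i} with
Var(eps_t) = sigma^2, the variance is
  gamma(0) = sigma^2 * (1 + sum_i theta_i^2).
  sum_i theta_i^2 = (0.323)^2 + (-0.025)^2 = 0.104329 + 0.000625 = 0.104954.
  gamma(0) = 5 * (1 + 0.104954) = 5 * 1.104954 = 5.52477, which rounds to 5.5248.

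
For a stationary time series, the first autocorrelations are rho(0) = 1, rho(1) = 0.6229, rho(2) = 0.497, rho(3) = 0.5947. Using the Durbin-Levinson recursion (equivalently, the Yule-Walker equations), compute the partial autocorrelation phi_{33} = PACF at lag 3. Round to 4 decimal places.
\phi_{33} = 0.3870

The PACF at lag k is phi_{kk}, the last component of the solution
to the Yule-Walker system G_k phi = r_k where
  (G_k)_{ij} = rho(|i - j|), (r_k)_i = rho(i), i,j = 1..k.
Equivalently, Durbin-Levinson gives phi_{kk} iteratively:
  phi_{11} = rho(1)
  phi_{kk} = [rho(k) - sum_{j=1..k-1} phi_{k-1,j} rho(k-j)]
            / [1 - sum_{j=1..k-1} phi_{k-1,j} rho(j)],
  phi_{k,j} = phi_{k-1,j} - phi_{kk} phi_{k-1,k-j},  j = 1..k-1.
Step k = 1:
  phi_11 = rho(1) = 0.6229.
Step k = 2:
  phi_22 = [rho(2) - phi_11 rho(1)] / [1 - phi_11 rho(1)] = [0.497 - (0.6229)(0.6229)] / [1 - (0.6229)(0.6229)]
         = 0.10899559 / 0.61199559 = 0.178099.
  Update: phi_21 = phi_11 - phi_22 phi_11 = 0.6229 - (0.178099)(0.6229) = 0.511962.
Step k = 3:
  phi_33 = [rho(3) - phi_21 rho(2) - phi_22 rho(1)] / [1 - phi_21 rho(1) - phi_22 rho(2)]
    numerator   = 0.5947 - (0.511962)(0.497) - (0.178099)(0.6229) = 0.22931706
    denominator = 1 - (0.511962)(0.6229) - (0.178099)(0.497) = 0.59258362
  phi_33 = 0.22931706 / 0.59258362 = 0.387.
Therefore phi_{33} = 0.3870.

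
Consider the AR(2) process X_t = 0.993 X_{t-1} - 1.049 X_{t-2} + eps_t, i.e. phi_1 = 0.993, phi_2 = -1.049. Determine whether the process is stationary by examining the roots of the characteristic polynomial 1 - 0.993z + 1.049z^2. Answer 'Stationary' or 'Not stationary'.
\text{Not stationary}

The AR(p) characteristic polynomial is P(z) = 1 - 0.993z + 1.049z^2.
Stationarity requires all roots to lie outside the unit circle, i.e. |z| > 1 for every root.
Set 1 + (-0.993) z + (1.049) z^2 = 0, i.e. a z^2 + b z + c = 0 with a = 1.049, b = -0.993, c = 1.
Discriminant D = b^2 - 4ac = (-0.993)^2 - 4*(1.049)*1 = 0.986049 - (4.196) = -3.209951.
D < 0, so the roots are the complex-conjugate pair z = (-b +/- i sqrt(-D)) / (2a) = 0.4733 +/- 0.854i.
For a conjugate pair |z|^2 = z * conj(z) = (product of roots) = c/a = 1/(1.049) = 0.953289, so |z| = sqrt(0.953289) = 0.9764 for both roots.
Moduli of all roots: 0.9764, 0.9764.
All moduli strictly greater than 1? No.
Verdict: Not stationary.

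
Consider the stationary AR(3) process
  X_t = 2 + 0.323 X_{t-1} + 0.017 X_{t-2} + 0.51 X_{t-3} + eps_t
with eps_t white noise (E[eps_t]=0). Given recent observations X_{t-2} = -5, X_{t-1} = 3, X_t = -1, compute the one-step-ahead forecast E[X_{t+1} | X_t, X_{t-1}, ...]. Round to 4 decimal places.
E[X_{t+1} \mid \mathcal F_t] = -0.8220

For an AR(p) model X_t = c + sum_i phi_i X_{t-i} + eps_t, the
one-step-ahead conditional mean is
  E[X_{t+1} | X_t, ...] = c + sum_i phi_i X_{t+1-i}.
Substitute known values:
  E[X_{t+1} | ...] = 2 + (0.323) * (-1) + (0.017) * (3) + (0.51) * (-5)
                   = -0.8220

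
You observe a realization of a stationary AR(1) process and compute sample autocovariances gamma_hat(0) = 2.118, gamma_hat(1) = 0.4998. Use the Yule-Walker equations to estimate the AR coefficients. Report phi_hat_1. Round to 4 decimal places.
\hat\phi_{1} = 0.2360

The Yule-Walker equations for an AR(p) process read, in matrix form,
  Gamma_p phi = r_p,   with   (Gamma_p)_{ij} = gamma(|i - j|),
                       (r_p)_i = gamma(i),   i,j = 1..p.
Substitute the sample gammas (Toeplitz matrix and right-hand side of size 1):
  Gamma_p = [[2.118]]
  r_p     = [0.4998]
With p = 1 this is the single equation gamma(0) phi_1 = gamma(1):
  phi_hat_1 = gamma(1) / gamma(0) = 0.4998 / 2.118 = 0.2360.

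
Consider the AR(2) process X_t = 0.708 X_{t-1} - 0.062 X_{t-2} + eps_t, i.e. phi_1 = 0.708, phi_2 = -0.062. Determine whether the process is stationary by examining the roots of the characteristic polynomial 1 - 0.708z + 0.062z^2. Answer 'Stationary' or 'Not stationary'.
\text{Stationary}

The AR(p) characteristic polynomial is P(z) = 1 - 0.708z + 0.062z^2.
Stationarity requires all roots to lie outside the unit circle, i.e. |z| > 1 for every root.
Set 1 + (-0.708) z + (0.062) z^2 = 0, i.e. a z^2 + b z + c = 0 with a = 0.062, b = -0.708, c = 1.
Discriminant D = b^2 - 4ac = (-0.708)^2 - 4*(0.062)*1 = 0.501264 - (0.248) = 0.253264.
D >= 0, so the roots are real: z = (-b +/- sqrt(D)) / (2a) = (0.708 +/- 0.503253) / (0.124).
  z_1 = (0.708 + 0.503253) / (0.124) = 9.7682,   |z_1| = 9.7682.
  z_2 = (0.708 - 0.503253) / (0.124) = 1.6512,   |z_2| = 1.6512.
Moduli of all roots: 9.7682, 1.6512.
All moduli strictly greater than 1? Yes.
Verdict: Stationary.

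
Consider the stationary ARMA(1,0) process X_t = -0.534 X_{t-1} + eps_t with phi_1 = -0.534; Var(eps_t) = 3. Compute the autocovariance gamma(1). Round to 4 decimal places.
\gamma(1) = -2.2410

Multiply the model equation by X_{t-k} and take expectations. With theta_0 = psi_0 = 1 and psi_j the MA(infinity) weights, this gives
  gamma(k) - sum_i phi_i gamma(k-i) = c_k,
  c_k = sigma^2 * sum_{j=k..q} theta_j psi_{j-k}   (c_k = 0 for k > q),
using gamma(-m) = gamma(m).
Pure AR (q = 0): c_0 = sigma^2 = 3, c_k = 0 for k >= 1.
Equations for k = 0 and k = 1 (AR order 1):
  gamma(0) = phi_1 gamma(1) + c_0
  gamma(1) = phi_1 gamma(0) + c_1
Substituting the second into the first: gamma(0) (1 - phi_1^2) = c_0 + phi_1 c_1, so
  gamma(0) = c_0 / (1 - phi_1^2) = 3 / (1 - (-0.534)^2) = 3 / 0.714844 = 4.19672.
  gamma(1) = phi_1 gamma(0) = (-0.534)(4.19672) = -2.241048.
Therefore gamma(1) = -2.2410 (to 4 decimal places).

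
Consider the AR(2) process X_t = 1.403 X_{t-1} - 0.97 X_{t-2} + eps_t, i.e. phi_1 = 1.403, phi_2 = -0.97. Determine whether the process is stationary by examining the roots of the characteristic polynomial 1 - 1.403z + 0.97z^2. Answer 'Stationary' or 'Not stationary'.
\text{Stationary}

The AR(p) characteristic polynomial is P(z) = 1 - 1.403z + 0.97z^2.
Stationarity requires all roots to lie outside the unit circle, i.e. |z| > 1 for every root.
Set 1 + (-1.403) z + (0.97) z^2 = 0, i.e. a z^2 + b z + c = 0 with a = 0.97, b = -1.403, c = 1.
Discriminant D = b^2 - 4ac = (-1.403)^2 - 4*(0.97)*1 = 1.968409 - (3.88) = -1.911591.
D < 0, so the roots are the complex-conjugate pair z = (-b +/- i sqrt(-D)) / (2a) = 0.7232 +/- 0.7127i.
For a conjugate pair |z|^2 = z * conj(z) = (product of roots) = c/a = 1/(0.97) = 1.030928, so |z| = sqrt(1.030928) = 1.0153 for both roots.
Moduli of all roots: 1.0153, 1.0153.
All moduli strictly greater than 1? Yes.
Verdict: Stationary.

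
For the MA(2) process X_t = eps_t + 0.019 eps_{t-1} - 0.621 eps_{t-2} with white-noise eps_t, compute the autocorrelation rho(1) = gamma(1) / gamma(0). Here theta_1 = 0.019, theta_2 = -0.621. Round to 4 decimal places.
\rho(1) = 0.0052

For an MA(q) process with theta_0 = 1, the autocovariance is
  gamma(k) = sigma^2 * sum_{i=0..q-k} theta_i * theta_{i+k},
and rho(k) = gamma(k) / gamma(0). Sigma^2 cancels.
  numerator   = (1)*(0.019) + (0.019)*(-0.621) = 0.007201.
  denominator = (1)^2 + (0.019)^2 + (-0.621)^2 = 1.386002.
  rho(1) = 0.007201 / 1.386002 = 0.0052.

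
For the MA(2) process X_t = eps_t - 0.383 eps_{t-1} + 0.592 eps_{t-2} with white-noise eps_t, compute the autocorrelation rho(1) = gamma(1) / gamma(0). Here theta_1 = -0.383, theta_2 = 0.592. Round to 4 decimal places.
\rho(1) = -0.4073

For an MA(q) process with theta_0 = 1, the autocovariance is
  gamma(k) = sigma^2 * sum_{i=0..q-k} theta_i * theta_{i+k},
and rho(k) = gamma(k) / gamma(0). Sigma^2 cancels.
  numerator   = (1)*(-0.383) + (-0.383)*(0.592) = -0.609736.
  denominator = (1)^2 + (-0.383)^2 + (0.592)^2 = 1.497153.
  rho(1) = -0.609736 / 1.497153 = -0.4073.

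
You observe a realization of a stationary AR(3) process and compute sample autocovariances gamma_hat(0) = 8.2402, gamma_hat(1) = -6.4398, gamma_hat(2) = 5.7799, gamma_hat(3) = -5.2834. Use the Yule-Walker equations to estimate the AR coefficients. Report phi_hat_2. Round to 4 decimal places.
\hat\phi_{2} = 0.1700

The Yule-Walker equations for an AR(p) process read, in matrix form,
  Gamma_p phi = r_p,   with   (Gamma_p)_{ij} = gamma(|i - j|),
                       (r_p)_i = gamma(i),   i,j = 1..p.
Substitute the sample gammas (Toeplitz matrix and right-hand side of size 3):
  Gamma_p = [[8.2402, -6.4398, 5.7799], [-6.4398, 8.2402, -6.4398], [5.7799, -6.4398, 8.2402]]
  r_p     = [-6.4398, 5.7799, -5.2834]
Written out (R1..R3):
  (R1) 8.2402 phi_1 - 6.4398 phi_2 + 5.7799 phi_3 = -6.4398
  (R2) -6.4398 phi_1 + 8.2402 phi_2 - 6.4398 phi_3 = 5.7799
  (R3) 5.7799 phi_1 - 6.4398 phi_2 + 8.2402 phi_3 = -5.2834
Gaussian elimination:
  R2 <- R2 - (-6.4398/8.2402) R1 = R2 - (-0.78151) R1:  3.207431 phi_2 - 1.922749 phi_3 = 0.747131
  R3 <- R3 - (5.7799/8.2402) R1 = R3 - (0.701427) R1:  -1.922749 phi_2 + 4.186021 phi_3 = -0.766349
  R3 <- R3 - (-1.922749/3.207431) R2 = R3 - (-0.599467) R2:  3.033396 phi_3 = -0.318469
Back-substitution:
  phi_hat_3 = -0.318469 / 3.033396 = -0.104988
  phi_hat_2 = (0.747131 - (-1.922749)(-0.104988)) / 3.207431 = 0.170001
  phi_hat_1 = (-6.4398 - (-6.4398)(0.170001) - (5.7799)(-0.104988)) / 8.2402 = -0.575012
So phi_hat = [-0.5750, 0.1700, -0.1050].
Therefore phi_hat_2 = 0.1700.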